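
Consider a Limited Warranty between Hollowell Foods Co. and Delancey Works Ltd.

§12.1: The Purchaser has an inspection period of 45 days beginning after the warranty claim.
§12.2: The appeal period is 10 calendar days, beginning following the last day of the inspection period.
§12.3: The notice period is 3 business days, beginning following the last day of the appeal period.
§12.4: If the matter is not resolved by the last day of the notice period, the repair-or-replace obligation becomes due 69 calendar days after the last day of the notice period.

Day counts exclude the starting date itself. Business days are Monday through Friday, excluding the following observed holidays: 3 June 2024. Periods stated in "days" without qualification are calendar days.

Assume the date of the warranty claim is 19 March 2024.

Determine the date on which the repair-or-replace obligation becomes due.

Adding 45 calendar days to 19 March 2024 gives 3 May 2024, which is the last day of the inspection period.
The last day of the appeal period: 10 calendar days after 3 May 2024 is 13 May 2024.
The last day of the notice period: 3 business days after Monday, 13 May 2024, skipping weekends — May 14, May 15, May 16 — lands on Thursday, 16 May 2024.
The date on which the repair-or-replace obligation becomes due: 69 calendar days after 16 May 2024 is 24 July 2024.

24 July 2024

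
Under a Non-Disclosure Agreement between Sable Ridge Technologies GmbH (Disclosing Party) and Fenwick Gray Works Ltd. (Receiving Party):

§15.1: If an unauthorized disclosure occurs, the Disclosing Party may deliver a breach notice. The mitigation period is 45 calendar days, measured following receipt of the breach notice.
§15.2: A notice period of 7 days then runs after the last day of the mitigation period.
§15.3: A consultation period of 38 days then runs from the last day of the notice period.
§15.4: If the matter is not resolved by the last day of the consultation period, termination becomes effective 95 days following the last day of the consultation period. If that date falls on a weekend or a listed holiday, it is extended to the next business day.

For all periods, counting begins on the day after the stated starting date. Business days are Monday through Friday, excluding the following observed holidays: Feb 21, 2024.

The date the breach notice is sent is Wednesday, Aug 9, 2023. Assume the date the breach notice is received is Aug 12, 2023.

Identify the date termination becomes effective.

The last day of the mitigation period: 45 calendar days after Aug 12, 2023 is Sep 26, 2023.
Adding 7 calendar days to Sep 26, 2023 gives Oct 3, 2023, which is the last day of the notice period.
The last day of the consultation period: 38 calendar days after Oct 3, 2023 is Nov 10, 2023.
Adding 95 calendar days to Nov 10, 2023 gives Feb 13, 2024, which is the date termination becomes effective. Feb 13, 2024 is a Tuesday and is not a listed holiday, so no roll-forward applies.

Feb 13, 2024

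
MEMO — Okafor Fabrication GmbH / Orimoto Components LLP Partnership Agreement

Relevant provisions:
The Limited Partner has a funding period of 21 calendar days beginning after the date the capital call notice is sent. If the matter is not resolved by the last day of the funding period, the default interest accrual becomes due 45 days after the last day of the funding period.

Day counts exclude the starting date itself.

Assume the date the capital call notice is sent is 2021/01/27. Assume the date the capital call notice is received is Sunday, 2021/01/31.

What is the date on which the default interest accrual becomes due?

The last day of the funding period: 21 calendar days after 2021/01/27 is 2021/02/17.
The date on which the default interest accrual becomes due: 2021/02/17 + 45 days = 2021/04/03.

2021/04/03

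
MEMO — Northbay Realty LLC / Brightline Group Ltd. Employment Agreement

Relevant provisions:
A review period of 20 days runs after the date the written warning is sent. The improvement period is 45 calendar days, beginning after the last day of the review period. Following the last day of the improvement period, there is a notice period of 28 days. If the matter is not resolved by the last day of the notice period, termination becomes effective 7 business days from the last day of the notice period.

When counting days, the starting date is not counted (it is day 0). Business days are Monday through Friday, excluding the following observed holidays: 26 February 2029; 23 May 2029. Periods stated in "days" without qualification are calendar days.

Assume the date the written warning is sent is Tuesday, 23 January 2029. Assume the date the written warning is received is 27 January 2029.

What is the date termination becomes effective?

Adding 20 calendar days to 23 January 2029 gives 12 February 2029, which is the last day of the review period.
The last day of the improvement period: 12 February 2029 + 45 days = 29 March 2029.
Adding 28 calendar days to 29 March 2029 gives 26 April 2029, which is the last day of the notice period.
From Thursday, 26 April 2029, 7 business days (Apr 27, Apr 30, May 1, May 2, May 3, May 4, May 7, skipping weekends) brings us to Monday, 7 May 2029, which is the date termination becomes effective.

7 May 2029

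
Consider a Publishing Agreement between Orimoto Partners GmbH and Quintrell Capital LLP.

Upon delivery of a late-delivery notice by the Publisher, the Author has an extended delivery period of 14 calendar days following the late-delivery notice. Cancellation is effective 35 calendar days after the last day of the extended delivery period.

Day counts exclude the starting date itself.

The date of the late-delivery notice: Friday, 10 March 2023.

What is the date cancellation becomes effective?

The last day of the extended delivery period: 14 calendar days after 10 March 2023 is 24 March 2023.
The date cancellation becomes effective: 24 March 2023 + 35 days = 28 April 2023.

28 April 2023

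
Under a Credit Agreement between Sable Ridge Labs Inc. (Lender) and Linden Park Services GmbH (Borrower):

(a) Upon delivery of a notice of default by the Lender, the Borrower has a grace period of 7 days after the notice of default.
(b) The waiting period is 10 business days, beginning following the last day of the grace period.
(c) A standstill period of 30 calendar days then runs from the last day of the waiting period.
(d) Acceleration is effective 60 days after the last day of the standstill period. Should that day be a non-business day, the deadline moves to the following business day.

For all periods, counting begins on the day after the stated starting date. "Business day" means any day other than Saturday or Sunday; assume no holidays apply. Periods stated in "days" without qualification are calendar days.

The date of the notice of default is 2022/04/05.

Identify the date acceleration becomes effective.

2022/07/25

The last day of the grace period: 7 calendar days after 2022/04/05 is 2022/04/12.
From Tuesday, 2022/04/12, 10 business days (Apr 13, Apr 14, Apr 15, Apr 18, Apr 19, Apr 20, Apr 21, Apr 22, Apr 25, Apr 26, skipping weekends) brings us to Tuesday, 2022/04/26, which is the last day of the waiting period.
The last day of the standstill period: 2022/04/26 + 30 days = 2022/05/26.
Adding 60 calendar days to 2022/05/26 gives 2022/07/25, which is the date acceleration becomes effective. 2022/07/25 is a Monday, so no roll-forward applies.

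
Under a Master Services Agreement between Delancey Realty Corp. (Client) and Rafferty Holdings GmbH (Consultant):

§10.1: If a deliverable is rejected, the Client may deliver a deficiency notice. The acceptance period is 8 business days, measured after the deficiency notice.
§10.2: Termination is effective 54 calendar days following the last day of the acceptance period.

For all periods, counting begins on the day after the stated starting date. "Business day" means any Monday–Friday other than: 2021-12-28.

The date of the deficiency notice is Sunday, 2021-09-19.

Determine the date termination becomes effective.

From Sunday, 2021-09-19, 8 business days (Sep 20, Sep 21, Sep 22, Sep 23, Sep 24, Sep 27, Sep 28, Sep 29, skipping weekends) brings us to Wednesday, 2021-09-29, which is the last day of the acceptance period.
Adding 54 calendar days to 2021-09-29 gives 2021-11-22, which is the date termination becomes effective.

2021-11-22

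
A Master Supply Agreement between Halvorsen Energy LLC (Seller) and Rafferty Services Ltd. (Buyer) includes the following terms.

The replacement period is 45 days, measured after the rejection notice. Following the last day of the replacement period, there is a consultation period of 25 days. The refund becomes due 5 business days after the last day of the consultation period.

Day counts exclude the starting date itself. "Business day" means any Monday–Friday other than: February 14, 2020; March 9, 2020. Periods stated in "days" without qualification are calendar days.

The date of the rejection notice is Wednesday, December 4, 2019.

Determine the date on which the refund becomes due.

February 20, 2020

The last day of the replacement period: 45 calendar days after December 4, 2019 is January 18, 2020.
The last day of the consultation period: January 18, 2020 + 25 days = February 12, 2020.
From Wednesday, February 12, 2020, 5 business days (Feb 13, Feb 17, Feb 18, Feb 19, Feb 20, skipping weekends and the listed holiday on Feb 14) brings us to Thursday, February 20, 2020, which is the date on which the refund becomes due.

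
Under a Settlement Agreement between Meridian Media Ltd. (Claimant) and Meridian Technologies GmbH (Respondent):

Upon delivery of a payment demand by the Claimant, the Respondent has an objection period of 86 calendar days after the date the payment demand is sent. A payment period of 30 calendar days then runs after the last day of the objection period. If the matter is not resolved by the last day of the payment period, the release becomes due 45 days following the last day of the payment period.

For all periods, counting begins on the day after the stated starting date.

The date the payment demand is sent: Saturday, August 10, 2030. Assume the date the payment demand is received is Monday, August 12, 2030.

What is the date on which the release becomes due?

Adding 86 calendar days to August 10, 2030 gives November 4, 2030, which is the last day of the objection period.
The last day of the payment period: 30 calendar days after November 4, 2030 is December 4, 2030.
Adding 45 calendar days to December 4, 2030 gives January 18, 2031, which is the date on which the release becomes due.

January 18, 2031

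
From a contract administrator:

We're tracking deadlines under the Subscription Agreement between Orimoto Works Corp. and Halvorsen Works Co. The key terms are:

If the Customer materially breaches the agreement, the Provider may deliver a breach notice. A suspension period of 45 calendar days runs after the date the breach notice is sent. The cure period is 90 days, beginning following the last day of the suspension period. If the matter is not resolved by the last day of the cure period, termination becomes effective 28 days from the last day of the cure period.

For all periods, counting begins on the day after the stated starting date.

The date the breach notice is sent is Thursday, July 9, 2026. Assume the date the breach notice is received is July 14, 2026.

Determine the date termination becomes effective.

December 19, 2026

Adding 45 calendar days to July 9, 2026 gives August 23, 2026, which is the last day of the suspension period.
The last day of the cure period: 90 calendar days after August 23, 2026 is November 21, 2026.
The date termination becomes effective: 28 calendar days after November 21, 2026 is December 19, 2026.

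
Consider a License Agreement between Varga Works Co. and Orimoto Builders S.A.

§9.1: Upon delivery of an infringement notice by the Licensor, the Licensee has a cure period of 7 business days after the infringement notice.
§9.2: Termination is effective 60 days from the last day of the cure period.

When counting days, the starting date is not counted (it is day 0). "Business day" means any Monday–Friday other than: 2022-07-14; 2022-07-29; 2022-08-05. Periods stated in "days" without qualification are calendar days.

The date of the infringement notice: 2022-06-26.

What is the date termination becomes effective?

From Sunday, 2022-06-26, 7 business days (Jun 27, Jun 28, Jun 29, Jun 30, Jul 1, Jul 4, Jul 5, skipping weekends) brings us to Tuesday, 2022-07-05, which is the last day of the cure period.
The date termination becomes effective: 60 calendar days after 2022-07-05 is 2022-09-03.

2022-09-03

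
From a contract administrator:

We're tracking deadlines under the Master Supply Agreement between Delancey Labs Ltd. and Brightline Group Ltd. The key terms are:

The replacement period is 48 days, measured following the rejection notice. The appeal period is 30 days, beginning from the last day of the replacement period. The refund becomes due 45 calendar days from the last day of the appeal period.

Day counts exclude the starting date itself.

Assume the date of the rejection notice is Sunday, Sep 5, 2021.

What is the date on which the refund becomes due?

Jan 6, 2022

Adding 48 calendar days to Sep 5, 2021 gives Oct 23, 2021, which is the last day of the replacement period.
The last day of the appeal period: Oct 23, 2021 + 30 days = Nov 22, 2021.
The date on which the refund becomes due: 45 calendar days after Nov 22, 2021 is Jan 6, 2022.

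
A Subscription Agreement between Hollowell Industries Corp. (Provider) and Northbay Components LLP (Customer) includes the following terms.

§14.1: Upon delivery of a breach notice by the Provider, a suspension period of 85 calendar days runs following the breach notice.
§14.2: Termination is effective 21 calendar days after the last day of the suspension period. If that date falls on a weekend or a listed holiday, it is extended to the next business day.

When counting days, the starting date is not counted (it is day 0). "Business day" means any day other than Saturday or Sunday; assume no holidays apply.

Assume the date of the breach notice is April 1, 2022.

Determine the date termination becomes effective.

The last day of the suspension period: April 1, 2022 + 85 days = June 25, 2022.
Adding 21 calendar days to June 25, 2022 gives July 16, 2022, which is the date termination becomes effective. That falls on a Saturday, so it rolls to the next business day, Monday, July 18, 2022.

July 18, 2022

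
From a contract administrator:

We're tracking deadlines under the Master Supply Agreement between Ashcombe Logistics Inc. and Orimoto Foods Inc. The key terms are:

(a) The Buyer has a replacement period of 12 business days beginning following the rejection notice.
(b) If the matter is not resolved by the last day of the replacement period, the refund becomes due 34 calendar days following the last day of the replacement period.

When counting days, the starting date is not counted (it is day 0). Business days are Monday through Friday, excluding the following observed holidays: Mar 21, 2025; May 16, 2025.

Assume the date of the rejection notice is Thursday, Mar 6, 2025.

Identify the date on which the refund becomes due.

Apr 28, 2025

The last day of the replacement period: 12 business days after Thursday, Mar 6, 2025, skipping weekends and the listed holiday on Mar 21 — Mar 7, Mar 10, Mar 11, Mar 12, …, Mar 20, Mar 24, Mar 25 — lands on Tuesday, Mar 25, 2025.
Adding 34 calendar days to Mar 25, 2025 gives Apr 28, 2025, which is the date on which the refund becomes due.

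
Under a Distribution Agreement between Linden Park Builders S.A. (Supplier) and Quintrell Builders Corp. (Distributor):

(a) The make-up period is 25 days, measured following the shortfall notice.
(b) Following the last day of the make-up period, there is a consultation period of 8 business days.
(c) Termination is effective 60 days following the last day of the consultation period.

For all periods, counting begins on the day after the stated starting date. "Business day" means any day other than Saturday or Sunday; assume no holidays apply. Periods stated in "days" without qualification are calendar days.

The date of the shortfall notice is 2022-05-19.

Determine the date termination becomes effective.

The last day of the make-up period: 2022-05-19 + 25 days = 2022-06-13.
The last day of the consultation period: counting 8 business days from Monday, 2022-06-13 (Jun 14, Jun 15, Jun 16, Jun 17, Jun 20, Jun 21, Jun 22, Jun 23, skipping weekends) reaches Thursday, 2022-06-23.
The date termination becomes effective: 60 calendar days after 2022-06-23 is 2022-08-22.

2022-08-22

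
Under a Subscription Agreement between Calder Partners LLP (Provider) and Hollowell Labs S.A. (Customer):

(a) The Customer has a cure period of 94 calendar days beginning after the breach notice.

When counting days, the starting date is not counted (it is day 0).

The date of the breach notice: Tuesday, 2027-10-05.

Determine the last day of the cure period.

2028-01-07

The last day of the cure period: 2027-10-05 + 94 days = 2028-01-07.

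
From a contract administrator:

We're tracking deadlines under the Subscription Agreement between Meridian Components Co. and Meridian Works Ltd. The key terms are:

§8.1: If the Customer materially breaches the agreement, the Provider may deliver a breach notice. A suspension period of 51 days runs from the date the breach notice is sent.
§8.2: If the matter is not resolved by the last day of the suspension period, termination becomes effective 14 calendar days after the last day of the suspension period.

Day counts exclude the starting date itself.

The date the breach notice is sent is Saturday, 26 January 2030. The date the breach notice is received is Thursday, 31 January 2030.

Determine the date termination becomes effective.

1 April 2030

The last day of the suspension period: 51 calendar days after 26 January 2030 is 18 March 2030.
The date termination becomes effective: 14 calendar days after 18 March 2030 is 1 April 2030.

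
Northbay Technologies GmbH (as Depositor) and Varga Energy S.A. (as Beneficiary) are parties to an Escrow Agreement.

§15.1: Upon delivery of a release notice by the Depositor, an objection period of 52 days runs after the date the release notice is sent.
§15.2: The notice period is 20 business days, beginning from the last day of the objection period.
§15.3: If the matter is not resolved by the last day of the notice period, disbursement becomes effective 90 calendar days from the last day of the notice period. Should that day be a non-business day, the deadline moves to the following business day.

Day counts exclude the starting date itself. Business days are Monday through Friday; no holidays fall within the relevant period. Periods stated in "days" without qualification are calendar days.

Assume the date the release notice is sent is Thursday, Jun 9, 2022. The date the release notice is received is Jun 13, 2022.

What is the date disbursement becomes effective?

The last day of the objection period: 52 calendar days after Jun 9, 2022 is Jul 31, 2022.
The last day of the notice period: counting 20 business days from Sunday, Jul 31, 2022 (Aug 1, Aug 2, Aug 3, Aug 4, …, Aug 24, Aug 25, Aug 26, skipping weekends) reaches Friday, Aug 26, 2022.
Adding 90 calendar days to Aug 26, 2022 gives Nov 24, 2022, which is the date disbursement becomes effective. Nov 24, 2022 is a Thursday, so no roll-forward applies.

Nov 24, 2022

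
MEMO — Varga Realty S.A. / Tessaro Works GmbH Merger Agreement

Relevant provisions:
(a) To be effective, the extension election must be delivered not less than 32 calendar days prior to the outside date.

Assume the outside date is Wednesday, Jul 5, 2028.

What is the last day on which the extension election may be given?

Jul 5, 2028 minus 32 days is Jun 3, 2028.

Jun 3, 2028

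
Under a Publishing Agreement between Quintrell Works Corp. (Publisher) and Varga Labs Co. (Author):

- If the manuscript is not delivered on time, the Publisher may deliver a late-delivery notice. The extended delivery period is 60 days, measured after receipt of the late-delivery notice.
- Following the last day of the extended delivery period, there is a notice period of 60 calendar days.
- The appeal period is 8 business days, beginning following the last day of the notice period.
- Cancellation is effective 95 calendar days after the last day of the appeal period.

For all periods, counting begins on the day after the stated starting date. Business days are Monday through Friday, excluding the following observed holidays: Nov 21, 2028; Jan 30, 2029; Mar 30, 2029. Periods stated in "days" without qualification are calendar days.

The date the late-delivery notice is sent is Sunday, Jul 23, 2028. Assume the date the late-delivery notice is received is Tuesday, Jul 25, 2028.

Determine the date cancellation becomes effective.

Mar 9, 2029

The last day of the extended delivery period: Jul 25, 2028 + 60 days = Sep 23, 2028.
The last day of the notice period: 60 calendar days after Sep 23, 2028 is Nov 22, 2028.
From Wednesday, Nov 22, 2028, 8 business days (Nov 23, Nov 24, Nov 27, Nov 28, Nov 29, Nov 30, Dec 1, Dec 4, skipping weekends) brings us to Monday, Dec 4, 2028, which is the last day of the appeal period.
The date cancellation becomes effective: Dec 4, 2028 + 95 days = Mar 9, 2029.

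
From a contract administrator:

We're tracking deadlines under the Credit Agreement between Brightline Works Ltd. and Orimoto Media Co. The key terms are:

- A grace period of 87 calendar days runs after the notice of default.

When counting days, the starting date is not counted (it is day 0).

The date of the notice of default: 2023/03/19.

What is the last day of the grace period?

2023/06/14

The last day of the grace period: 2023/03/19 + 87 days = 2023/06/14.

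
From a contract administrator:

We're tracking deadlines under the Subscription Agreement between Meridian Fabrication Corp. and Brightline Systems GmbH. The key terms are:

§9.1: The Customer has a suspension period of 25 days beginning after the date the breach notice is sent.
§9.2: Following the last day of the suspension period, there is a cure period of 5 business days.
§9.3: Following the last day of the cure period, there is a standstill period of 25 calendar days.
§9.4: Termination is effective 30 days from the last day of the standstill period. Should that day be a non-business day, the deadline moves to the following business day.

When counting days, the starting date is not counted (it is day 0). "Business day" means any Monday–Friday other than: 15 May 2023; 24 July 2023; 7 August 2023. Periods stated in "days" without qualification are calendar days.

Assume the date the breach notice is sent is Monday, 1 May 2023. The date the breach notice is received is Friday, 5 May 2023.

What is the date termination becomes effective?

27 July 2023

The last day of the suspension period: 25 calendar days after 1 May 2023 is 26 May 2023.
The last day of the cure period: 5 business days after Friday, 26 May 2023, skipping weekends — May 29, May 30, May 31, Jun 1, Jun 2 — lands on Friday, 2 June 2023.
The last day of the standstill period: 25 calendar days after 2 June 2023 is 27 June 2023.
Adding 30 calendar days to 27 June 2023 gives 27 July 2023, which is the date termination becomes effective. 27 July 2023 is a Thursday and is not a listed holiday, so no roll-forward applies.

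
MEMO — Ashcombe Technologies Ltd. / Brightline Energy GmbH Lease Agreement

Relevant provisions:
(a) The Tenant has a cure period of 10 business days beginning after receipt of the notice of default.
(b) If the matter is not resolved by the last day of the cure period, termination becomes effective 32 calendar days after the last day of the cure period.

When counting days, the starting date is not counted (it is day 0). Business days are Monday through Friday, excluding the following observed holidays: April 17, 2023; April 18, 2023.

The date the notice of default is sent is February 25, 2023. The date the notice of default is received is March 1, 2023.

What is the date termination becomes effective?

The last day of the cure period: counting 10 business days from Wednesday, March 1, 2023 (Mar 2, Mar 3, Mar 6, Mar 7, Mar 8, Mar 9, Mar 10, Mar 13, Mar 14, Mar 15, skipping weekends) reaches Wednesday, March 15, 2023.
The date termination becomes effective: March 15, 2023 + 32 days = April 16, 2023.

April 16, 2023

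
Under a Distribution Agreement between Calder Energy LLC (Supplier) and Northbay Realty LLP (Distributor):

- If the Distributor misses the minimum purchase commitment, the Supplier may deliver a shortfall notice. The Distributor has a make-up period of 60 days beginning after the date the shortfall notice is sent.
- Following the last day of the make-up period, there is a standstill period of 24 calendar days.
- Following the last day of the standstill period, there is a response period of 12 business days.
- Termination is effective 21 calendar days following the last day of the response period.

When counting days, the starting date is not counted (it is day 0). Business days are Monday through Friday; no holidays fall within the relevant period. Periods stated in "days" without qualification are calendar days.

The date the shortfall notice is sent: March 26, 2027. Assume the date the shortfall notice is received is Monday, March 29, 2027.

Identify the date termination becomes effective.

July 27, 2027

The last day of the make-up period: March 26, 2027 + 60 days = May 25, 2027.
The last day of the standstill period: May 25, 2027 + 24 days = June 18, 2027.
From Friday, June 18, 2027, 12 business days (Jun 21, Jun 22, Jun 23, Jun 24, …, Jul 2, Jul 5, Jul 6, skipping weekends) brings us to Tuesday, July 6, 2027, which is the last day of the response period.
The date termination becomes effective: 21 calendar days after July 6, 2027 is July 27, 2027.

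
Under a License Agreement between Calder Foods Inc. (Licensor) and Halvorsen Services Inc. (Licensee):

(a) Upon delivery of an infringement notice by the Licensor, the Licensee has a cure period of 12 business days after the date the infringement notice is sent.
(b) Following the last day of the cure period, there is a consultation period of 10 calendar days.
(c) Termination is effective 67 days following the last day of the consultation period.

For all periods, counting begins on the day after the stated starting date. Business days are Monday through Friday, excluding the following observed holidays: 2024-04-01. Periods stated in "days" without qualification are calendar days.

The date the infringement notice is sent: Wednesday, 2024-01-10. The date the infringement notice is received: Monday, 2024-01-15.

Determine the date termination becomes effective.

2024-04-12

The last day of the cure period: 12 business days after Wednesday, 2024-01-10, skipping weekends — Jan 11, Jan 12, Jan 15, Jan 16, …, Jan 24, Jan 25, Jan 26 — lands on Friday, 2024-01-26.
The last day of the consultation period: 2024-01-26 + 10 days = 2024-02-05.
Adding 67 calendar days to 2024-02-05 gives 2024-04-12, which is the date termination becomes effective.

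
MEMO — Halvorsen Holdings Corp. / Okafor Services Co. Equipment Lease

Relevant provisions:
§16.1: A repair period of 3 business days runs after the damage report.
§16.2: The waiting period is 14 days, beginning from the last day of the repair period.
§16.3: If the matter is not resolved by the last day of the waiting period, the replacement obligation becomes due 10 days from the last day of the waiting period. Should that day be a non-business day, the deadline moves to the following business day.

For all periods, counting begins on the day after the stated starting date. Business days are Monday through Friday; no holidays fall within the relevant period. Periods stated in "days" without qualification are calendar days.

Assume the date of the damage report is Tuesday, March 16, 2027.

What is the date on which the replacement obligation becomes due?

April 12, 2027

The last day of the repair period: counting 3 business days from Tuesday, March 16, 2027 (Mar 17, Mar 18, Mar 19, skipping weekends) reaches Friday, March 19, 2027.
Adding 14 calendar days to March 19, 2027 gives April 2, 2027, which is the last day of the waiting period.
Adding 10 calendar days to April 2, 2027 gives April 12, 2027, which is the date on which the replacement obligation becomes due. April 12, 2027 is a Monday, so no roll-forward applies.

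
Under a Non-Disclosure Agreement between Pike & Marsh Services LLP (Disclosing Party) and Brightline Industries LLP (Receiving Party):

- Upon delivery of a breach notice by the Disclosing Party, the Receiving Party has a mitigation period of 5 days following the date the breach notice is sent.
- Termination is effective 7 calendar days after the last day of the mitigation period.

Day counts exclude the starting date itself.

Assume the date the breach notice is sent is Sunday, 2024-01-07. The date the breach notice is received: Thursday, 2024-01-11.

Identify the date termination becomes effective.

2024-01-19

Adding 5 calendar days to 2024-01-07 gives 2024-01-12, which is the last day of the mitigation period.
Adding 7 calendar days to 2024-01-12 gives 2024-01-19, which is the date termination becomes effective.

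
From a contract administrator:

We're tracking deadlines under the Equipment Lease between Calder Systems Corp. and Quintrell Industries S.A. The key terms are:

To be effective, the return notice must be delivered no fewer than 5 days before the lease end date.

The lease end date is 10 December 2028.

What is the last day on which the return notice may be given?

5 December 2028

Counting back 5 calendar days from 10 December 2028 gives 5 December 2028.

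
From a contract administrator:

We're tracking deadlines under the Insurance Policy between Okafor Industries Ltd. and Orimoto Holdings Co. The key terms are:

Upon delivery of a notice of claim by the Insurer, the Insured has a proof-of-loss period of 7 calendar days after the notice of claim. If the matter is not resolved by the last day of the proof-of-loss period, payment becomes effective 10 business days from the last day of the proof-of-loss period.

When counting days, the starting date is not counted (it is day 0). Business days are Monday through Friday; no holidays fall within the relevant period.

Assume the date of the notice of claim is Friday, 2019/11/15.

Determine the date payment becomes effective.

The last day of the proof-of-loss period: 2019/11/15 + 7 days = 2019/11/22.
From Friday, 2019/11/22, 10 business days (Nov 25, Nov 26, Nov 27, Nov 28, Nov 29, Dec 2, Dec 3, Dec 4, Dec 5, Dec 6, skipping weekends) brings us to Friday, 2019/12/06, which is the date payment becomes effective.

2019/12/06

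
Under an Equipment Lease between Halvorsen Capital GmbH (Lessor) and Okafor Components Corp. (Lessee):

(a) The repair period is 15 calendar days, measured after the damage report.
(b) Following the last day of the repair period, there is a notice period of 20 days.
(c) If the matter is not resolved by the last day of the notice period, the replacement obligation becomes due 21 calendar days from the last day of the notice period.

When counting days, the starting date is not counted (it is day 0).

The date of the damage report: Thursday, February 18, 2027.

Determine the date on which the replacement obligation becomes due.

Adding 15 calendar days to February 18, 2027 gives March 5, 2027, which is the last day of the repair period.
The last day of the notice period: 20 calendar days after March 5, 2027 is March 25, 2027.
The date on which the replacement obligation becomes due: March 25, 2027 + 21 days = April 15, 2027.

April 15, 2027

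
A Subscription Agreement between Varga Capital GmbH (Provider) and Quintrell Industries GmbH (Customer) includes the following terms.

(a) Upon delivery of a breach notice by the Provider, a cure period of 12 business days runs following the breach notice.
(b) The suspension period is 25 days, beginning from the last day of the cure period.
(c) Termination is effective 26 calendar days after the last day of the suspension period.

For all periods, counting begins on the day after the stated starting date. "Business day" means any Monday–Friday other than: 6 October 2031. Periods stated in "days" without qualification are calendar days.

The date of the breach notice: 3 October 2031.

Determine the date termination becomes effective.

12 December 2031

From Friday, 3 October 2031, 12 business days (Oct 7, Oct 8, Oct 9, Oct 10, …, Oct 20, Oct 21, Oct 22, skipping weekends and the listed holiday on Oct 6) brings us to Wednesday, 22 October 2031, which is the last day of the cure period.
The last day of the suspension period: 22 October 2031 + 25 days = 16 November 2031.
The date termination becomes effective: 26 calendar days after 16 November 2031 is 12 December 2031.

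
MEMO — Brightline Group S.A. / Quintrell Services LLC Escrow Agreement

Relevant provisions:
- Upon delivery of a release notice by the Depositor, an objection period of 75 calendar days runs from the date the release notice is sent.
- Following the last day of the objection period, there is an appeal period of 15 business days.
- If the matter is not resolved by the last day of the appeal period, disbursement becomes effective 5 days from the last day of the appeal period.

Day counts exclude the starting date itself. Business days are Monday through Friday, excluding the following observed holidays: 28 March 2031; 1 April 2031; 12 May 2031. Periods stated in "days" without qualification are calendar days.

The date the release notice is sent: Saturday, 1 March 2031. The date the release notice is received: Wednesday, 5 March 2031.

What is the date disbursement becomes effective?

10 June 2031

Adding 75 calendar days to 1 March 2031 gives 15 May 2031, which is the last day of the objection period.
The last day of the appeal period: 15 business days after Thursday, 15 May 2031, skipping weekends — May 16, May 19, May 20, May 21, …, Jun 3, Jun 4, Jun 5 — lands on Thursday, 5 June 2031.
Adding 5 calendar days to 5 June 2031 gives 10 June 2031, which is the date disbursement becomes effective.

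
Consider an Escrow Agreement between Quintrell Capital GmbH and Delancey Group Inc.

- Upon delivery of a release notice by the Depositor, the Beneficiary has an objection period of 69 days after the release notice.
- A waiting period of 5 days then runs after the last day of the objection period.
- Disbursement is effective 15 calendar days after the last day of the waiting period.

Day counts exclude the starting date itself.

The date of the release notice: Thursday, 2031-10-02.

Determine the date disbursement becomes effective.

The last day of the objection period: 2031-10-02 + 69 days = 2031-12-10.
Adding 5 calendar days to 2031-12-10 gives 2031-12-15, which is the last day of the waiting period.
The date disbursement becomes effective: 2031-12-15 + 15 days = 2031-12-30.

2031-12-30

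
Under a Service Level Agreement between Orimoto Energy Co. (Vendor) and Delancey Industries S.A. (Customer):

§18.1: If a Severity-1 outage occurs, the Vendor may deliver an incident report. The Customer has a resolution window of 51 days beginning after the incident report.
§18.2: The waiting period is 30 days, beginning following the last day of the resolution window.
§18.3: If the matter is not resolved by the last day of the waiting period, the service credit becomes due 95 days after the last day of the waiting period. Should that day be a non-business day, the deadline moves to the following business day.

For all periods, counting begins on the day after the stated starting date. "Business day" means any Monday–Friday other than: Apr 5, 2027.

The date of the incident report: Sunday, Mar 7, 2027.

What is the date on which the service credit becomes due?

Aug 30, 2027

The last day of the resolution window: Mar 7, 2027 + 51 days = Apr 27, 2027.
The last day of the waiting period: Apr 27, 2027 + 30 days = May 27, 2027.
The date on which the service credit becomes due: 95 calendar days after May 27, 2027 is Aug 30, 2027. Aug 30, 2027 is a Monday and is not a listed holiday, so no roll-forward applies.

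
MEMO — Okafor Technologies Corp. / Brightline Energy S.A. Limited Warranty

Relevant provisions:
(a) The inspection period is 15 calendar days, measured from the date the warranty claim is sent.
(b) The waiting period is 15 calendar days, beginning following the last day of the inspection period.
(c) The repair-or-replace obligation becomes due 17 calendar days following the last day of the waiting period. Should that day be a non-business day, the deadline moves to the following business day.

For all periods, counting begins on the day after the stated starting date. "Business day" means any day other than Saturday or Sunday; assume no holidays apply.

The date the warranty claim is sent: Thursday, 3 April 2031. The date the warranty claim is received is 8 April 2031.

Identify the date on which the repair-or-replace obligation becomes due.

20 May 2031

The last day of the inspection period: 15 calendar days after 3 April 2031 is 18 April 2031.
The last day of the waiting period: 15 calendar days after 18 April 2031 is 3 May 2031.
Adding 17 calendar days to 3 May 2031 gives 20 May 2031, which is the date on which the repair-or-replace obligation becomes due. 20 May 2031 is a Tuesday, so no roll-forward applies.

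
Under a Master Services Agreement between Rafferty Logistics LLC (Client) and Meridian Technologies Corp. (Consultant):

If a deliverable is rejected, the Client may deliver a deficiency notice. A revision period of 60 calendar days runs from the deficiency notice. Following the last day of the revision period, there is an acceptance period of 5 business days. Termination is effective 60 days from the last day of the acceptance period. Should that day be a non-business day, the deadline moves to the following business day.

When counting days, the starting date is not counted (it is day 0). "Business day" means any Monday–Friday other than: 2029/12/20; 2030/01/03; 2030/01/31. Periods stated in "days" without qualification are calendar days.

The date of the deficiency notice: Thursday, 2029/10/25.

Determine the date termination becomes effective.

2030/03/01

The last day of the revision period: 60 calendar days after 2029/10/25 is 2029/12/24.
The last day of the acceptance period: counting 5 business days from Monday, 2029/12/24 (Dec 25, Dec 26, Dec 27, Dec 28, Dec 31, skipping weekends) reaches Monday, 2029/12/31.
The date termination becomes effective: 2029/12/31 + 60 days = 2030/03/01. 2030/03/01 is a Friday and is not a listed holiday, so no roll-forward applies.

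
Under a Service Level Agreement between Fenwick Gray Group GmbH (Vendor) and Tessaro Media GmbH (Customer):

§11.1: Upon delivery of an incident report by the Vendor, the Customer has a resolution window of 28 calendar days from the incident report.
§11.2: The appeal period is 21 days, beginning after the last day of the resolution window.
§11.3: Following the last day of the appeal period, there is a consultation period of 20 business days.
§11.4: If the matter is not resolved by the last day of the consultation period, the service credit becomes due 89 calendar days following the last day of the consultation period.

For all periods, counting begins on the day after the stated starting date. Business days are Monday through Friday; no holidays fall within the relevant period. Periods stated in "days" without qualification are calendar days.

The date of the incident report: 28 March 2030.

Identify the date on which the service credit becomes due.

10 September 2030

The last day of the resolution window: 28 March 2030 + 28 days = 25 April 2030.
The last day of the appeal period: 21 calendar days after 25 April 2030 is 16 May 2030.
The last day of the consultation period: counting 20 business days from Thursday, 16 May 2030 (May 17, May 20, May 21, May 22, …, Jun 11, Jun 12, Jun 13, skipping weekends) reaches Thursday, 13 June 2030.
The date on which the service credit becomes due: 89 calendar days after 13 June 2030 is 10 September 2030.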